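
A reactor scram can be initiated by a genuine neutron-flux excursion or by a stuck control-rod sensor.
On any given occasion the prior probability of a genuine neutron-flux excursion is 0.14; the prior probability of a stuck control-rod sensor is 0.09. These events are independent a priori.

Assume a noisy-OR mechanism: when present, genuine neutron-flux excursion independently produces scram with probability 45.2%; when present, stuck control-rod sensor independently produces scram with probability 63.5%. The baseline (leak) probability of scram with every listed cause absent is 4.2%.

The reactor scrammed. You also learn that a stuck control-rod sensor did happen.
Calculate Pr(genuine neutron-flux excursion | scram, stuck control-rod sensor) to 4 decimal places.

Pr(genuine neutron-flux excursion | scram, stuck control-rod sensor) ≈ 0.1683

Under noisy-OR, P(scram | causes) = 1 − (1−0.042)·∏(1−qᵢ) over the active causes.
P(scram | stuck control-rod sensor) = 0.65033*0.86 + 0.808381*0.14 = 0.559284 + 0.113173 = 0.672457
Of this, 0.113173 comes from 0.808381*0.14 (the genuine neutron-flux excursion=true cases).
So P(genuine neutron-flux excursion | scram, stuck control-rod sensor) = 0.113173/0.672457 ≈ 0.1683.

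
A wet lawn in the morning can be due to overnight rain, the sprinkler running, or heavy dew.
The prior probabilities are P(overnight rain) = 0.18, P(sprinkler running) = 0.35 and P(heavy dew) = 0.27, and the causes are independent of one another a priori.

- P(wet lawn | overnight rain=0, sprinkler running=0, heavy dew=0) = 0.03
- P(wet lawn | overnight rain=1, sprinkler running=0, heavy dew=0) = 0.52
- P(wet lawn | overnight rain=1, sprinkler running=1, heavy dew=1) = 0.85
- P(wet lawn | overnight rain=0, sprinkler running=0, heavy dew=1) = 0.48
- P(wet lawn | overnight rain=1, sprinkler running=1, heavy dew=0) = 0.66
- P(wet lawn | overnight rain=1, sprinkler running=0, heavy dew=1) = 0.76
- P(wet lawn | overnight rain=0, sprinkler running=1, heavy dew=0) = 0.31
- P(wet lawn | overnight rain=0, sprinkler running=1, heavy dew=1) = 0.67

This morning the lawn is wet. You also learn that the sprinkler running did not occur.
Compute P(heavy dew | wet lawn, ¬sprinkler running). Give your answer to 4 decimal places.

By total probability over the 4 (overnight rain, heavy dew) configurations:
  P(wet lawn | ¬sprinkler running) = 0.03×0.82×0.73 + 0.48×0.82×0.27 + 0.52×0.18×0.73 + 0.76×0.18×0.27
        = 0.017958 + 0.106272 + 0.068328 + 0.036936 = 0.229494
The terms with heavy dew present sum to 0.143208, so
  P(heavy dew | wet lawn, ¬sprinkler running) = 0.143208 / 0.229494 ≈ 0.6240

P(heavy dew | wet lawn, ¬sprinkler running) ≈ 0.6240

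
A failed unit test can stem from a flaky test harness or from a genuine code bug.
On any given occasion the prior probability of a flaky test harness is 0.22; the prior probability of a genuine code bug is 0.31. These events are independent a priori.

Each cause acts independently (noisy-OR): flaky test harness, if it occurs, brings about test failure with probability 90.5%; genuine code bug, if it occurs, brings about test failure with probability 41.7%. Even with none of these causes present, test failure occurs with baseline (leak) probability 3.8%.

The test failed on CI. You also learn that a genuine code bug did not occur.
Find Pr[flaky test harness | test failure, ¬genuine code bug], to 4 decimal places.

Pr[flaky test harness | test failure, ¬genuine code bug] ≈ 0.8709

Under noisy-OR, P(test failure | causes) = 1 − (1−0.038)·∏(1−qᵢ) over the active causes.
P(test failure | ¬genuine code bug) = 0.038×0.78 + 0.90861×0.22 = 0.029640 + 0.199894 = 0.229534
Of this, 0.199894 comes from 0.90861×0.22 (the flaky test harness=true cases).
Hence the posterior is 0.199894/0.229534 ≈ 0.8709.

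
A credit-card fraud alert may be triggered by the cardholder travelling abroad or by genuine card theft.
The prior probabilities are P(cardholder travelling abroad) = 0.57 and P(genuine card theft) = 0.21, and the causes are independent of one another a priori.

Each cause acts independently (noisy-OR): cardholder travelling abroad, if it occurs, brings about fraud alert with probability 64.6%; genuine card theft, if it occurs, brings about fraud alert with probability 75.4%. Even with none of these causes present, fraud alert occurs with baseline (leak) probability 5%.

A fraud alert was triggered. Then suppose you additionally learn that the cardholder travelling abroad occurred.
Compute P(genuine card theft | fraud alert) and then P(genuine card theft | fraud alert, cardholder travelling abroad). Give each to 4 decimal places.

P(genuine card theft | fraud alert) ≈ 0.3617; P(genuine card theft | fraud alert, cardholder travelling abroad) ≈ 0.2687

Under noisy-OR, P(fraud alert | causes) = 1 − (1−0.05)·∏(1−qᵢ) over the active causes.
Numerator (weight on configurations with genuine card theft): 0.069197 + 0.109797 = 0.178994
Denominator P(fraud alert): 0.05×0.43×0.79 + 0.7663×0.43×0.21 + 0.6637×0.57×0.79 + 0.91727×0.57×0.21 = 0.494843
P(genuine card theft | fraud alert) = 0.178994/0.494843 ≈ 0.3617

Now condition on the additional information:
Enumerate both values of genuine card theft and weight by the priors:
  P(fraud alert | cardholder travelling abroad) = 0.6637·0.79 + 0.91727·0.21
        = 0.524323 + 0.192627 = 0.716950
Keeping only the genuine card theft-present terms gives 0.192627, so
  P(genuine card theft | fraud alert, cardholder travelling abroad) = 0.192627 / 0.716950 ≈ 0.2687
This is intercausal reasoning (explaining away): once cardholder travelling abroad accounts for the fraud alert, genuine card theft becomes less likely.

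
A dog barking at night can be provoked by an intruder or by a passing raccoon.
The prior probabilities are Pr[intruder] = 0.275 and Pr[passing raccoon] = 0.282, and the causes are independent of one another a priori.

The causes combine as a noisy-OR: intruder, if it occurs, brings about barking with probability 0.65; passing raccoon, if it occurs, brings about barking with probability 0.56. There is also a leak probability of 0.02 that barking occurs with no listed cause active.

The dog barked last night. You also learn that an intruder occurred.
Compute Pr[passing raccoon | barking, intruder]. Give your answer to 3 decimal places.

Pr[passing raccoon | barking, intruder] ≈ 0.337

Under noisy-OR, P(barking | causes) = 1 − (1−0.02)·∏(1−qᵢ) over the active causes.
Numerator (weight on configurations with passing raccoon): 0.84908×0.282 = 0.239441
Normalizer over all consistent configurations: 0.657×0.718 + 0.84908×0.282 = 0.711167
P(passing raccoon | barking, intruder) = 0.239441/0.711167 ≈ 0.337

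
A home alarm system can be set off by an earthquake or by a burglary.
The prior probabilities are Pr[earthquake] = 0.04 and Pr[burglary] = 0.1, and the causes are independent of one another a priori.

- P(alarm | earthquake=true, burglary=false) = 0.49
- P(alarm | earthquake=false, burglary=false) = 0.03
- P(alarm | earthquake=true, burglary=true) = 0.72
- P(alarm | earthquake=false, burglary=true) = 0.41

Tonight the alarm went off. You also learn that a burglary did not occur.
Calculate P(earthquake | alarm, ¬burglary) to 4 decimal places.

P(earthquake | alarm, ¬burglary) ≈ 0.4050

P(alarm | ¬burglary) = 0.03*0.96 + 0.49*0.04 = 0.028800 + 0.019600 = 0.048400
Of this, 0.019600 comes from 0.49*0.04 (the earthquake=true cases).
So P(earthquake | alarm, ¬burglary) = 0.019600/0.048400 ≈ 0.4050.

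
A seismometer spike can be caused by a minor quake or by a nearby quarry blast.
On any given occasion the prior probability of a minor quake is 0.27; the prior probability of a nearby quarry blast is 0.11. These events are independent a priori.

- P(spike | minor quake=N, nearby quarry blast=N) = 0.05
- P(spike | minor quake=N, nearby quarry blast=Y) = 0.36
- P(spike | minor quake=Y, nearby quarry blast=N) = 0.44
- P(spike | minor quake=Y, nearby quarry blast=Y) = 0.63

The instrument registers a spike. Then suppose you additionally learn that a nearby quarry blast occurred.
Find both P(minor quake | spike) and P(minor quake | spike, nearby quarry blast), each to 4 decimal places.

P(minor quake | spike) ≈ 0.6696; P(minor quake | spike, nearby quarry blast) ≈ 0.3929

Numerator (weight on configurations with minor quake): 0.105732 + 0.018711 = 0.124443
Denominator P(spike): 0.05*0.73*0.89 + 0.36*0.73*0.11 + 0.44*0.27*0.89 + 0.63*0.27*0.11 = 0.185836
P(minor quake | spike) = 0.124443/0.185836 ≈ 0.6696

With the extra evidence:
Sum P(spike|·) weighted by the priors over both values of minor quake:
  P(spike | nearby quarry blast) = 0.36·0.73 + 0.63·0.27
        = 0.262800 + 0.170100 = 0.432900
Keeping only the minor quake-present terms gives 0.170100, so
  P(minor quake | spike, nearby quarry blast) = 0.170100 / 0.432900 ≈ 0.3929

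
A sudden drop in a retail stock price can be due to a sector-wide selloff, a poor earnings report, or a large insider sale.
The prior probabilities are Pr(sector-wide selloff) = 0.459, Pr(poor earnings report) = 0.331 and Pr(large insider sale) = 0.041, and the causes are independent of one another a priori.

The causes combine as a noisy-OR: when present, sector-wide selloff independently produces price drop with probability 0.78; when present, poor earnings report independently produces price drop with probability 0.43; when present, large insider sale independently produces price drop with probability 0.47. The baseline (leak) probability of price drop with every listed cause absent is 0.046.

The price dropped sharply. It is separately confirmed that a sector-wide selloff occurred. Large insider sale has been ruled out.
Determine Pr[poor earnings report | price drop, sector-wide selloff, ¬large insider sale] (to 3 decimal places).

Under noisy-OR, P(price drop | causes) = 1 − (1−0.046)·∏(1−qᵢ) over the active causes.
Weight on poor earnings report=true, given the evidence: 0.880368*0.331 = 0.291402
Denominator P(price drop | sector-wide selloff, ¬large insider sale): 0.79012*0.669 + 0.880368*0.331 = 0.819992
P(poor earnings report | price drop, sector-wide selloff, ¬large insider sale) = 0.291402/0.819992 ≈ 0.355

Pr[poor earnings report | price drop, sector-wide selloff, ¬large insider sale] ≈ 0.355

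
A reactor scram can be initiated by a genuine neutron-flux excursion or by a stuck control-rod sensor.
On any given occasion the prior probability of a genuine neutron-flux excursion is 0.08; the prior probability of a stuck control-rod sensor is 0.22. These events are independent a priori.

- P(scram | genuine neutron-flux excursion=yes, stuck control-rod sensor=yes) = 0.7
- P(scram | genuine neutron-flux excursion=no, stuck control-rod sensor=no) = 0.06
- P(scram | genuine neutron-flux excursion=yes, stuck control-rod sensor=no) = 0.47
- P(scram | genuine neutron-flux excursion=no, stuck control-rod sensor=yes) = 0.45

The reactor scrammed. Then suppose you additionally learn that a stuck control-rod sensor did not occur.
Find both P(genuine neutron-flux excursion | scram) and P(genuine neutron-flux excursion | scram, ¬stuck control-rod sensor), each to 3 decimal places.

P(genuine neutron-flux excursion | scram) ≈ 0.237; P(genuine neutron-flux excursion | scram, ¬stuck control-rod sensor) ≈ 0.405

For the numerator, keep only genuine neutron-flux excursion=true terms: 0.029328 + 0.012320 = 0.041648
The normalizing constant is 0.06×0.92×0.78 + 0.45×0.92×0.22 + 0.47×0.08×0.78 + 0.7×0.08×0.22 = 0.175784
Posterior = 0.041648 / 0.175784 ≈ 0.237

Now also conditioning on stuck control-rod sensor≠true:
For the numerator, keep only genuine neutron-flux excursion=true terms: 0.47·0.08 = 0.037600
Denominator P(scram | ¬stuck control-rod sensor): 0.06·0.92 + 0.47·0.08 = 0.092800
P(genuine neutron-flux excursion | scram, ¬stuck control-rod sensor) = 0.037600/0.092800 ≈ 0.405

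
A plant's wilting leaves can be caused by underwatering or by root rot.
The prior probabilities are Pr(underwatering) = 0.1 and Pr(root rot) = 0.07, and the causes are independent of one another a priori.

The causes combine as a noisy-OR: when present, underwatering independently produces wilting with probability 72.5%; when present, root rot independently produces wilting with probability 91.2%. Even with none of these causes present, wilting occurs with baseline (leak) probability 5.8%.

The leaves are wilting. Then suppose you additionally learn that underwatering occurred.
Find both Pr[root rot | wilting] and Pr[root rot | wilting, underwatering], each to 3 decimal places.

Pr[root rot | wilting] ≈ 0.355; Pr[root rot | wilting, underwatering] ≈ 0.090

Under noisy-OR, P(wilting | causes) = 1 − (1−0.058)·∏(1−qᵢ) over the active causes.
By total probability over the 4 (underwatering, root rot) configurations:
  P(wilting) = 0.058·0.9·0.93 + 0.917104·0.9·0.07 + 0.74095·0.1·0.93 + 0.977204·0.1·0.07
        = 0.048546 + 0.057778 + 0.068908 + 0.006840 = 0.182072
Configurations with root rot contribute 0.064618, so
  P(root rot | wilting) = 0.064618 / 0.182072 ≈ 0.355

Now also conditioning on underwatering=true:
P(wilting | underwatering) = 0.74095×0.93 + 0.977204×0.07 = 0.689084 + 0.068404 = 0.757488
Restricting to configurations with root rot present: 0.977204×0.07 = 0.068404.
So P(root rot | wilting, underwatering) = 0.068404/0.757488 ≈ 0.090.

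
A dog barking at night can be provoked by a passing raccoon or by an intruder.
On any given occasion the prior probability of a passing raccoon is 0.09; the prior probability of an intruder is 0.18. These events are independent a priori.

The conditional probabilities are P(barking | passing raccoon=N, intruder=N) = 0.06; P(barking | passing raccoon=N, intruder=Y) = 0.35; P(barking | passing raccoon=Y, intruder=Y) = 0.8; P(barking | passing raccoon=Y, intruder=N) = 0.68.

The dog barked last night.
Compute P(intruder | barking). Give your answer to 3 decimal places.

P(intruder | barking) ≈ 0.425

P(barking) = 0.06×0.91×0.82 + 0.35×0.91×0.18 + 0.68×0.09×0.82 + 0.8×0.09×0.18 = 0.044772 + 0.057330 + 0.050184 + 0.012960 = 0.165246
The intruder-present share is 0.057330 + 0.012960 = 0.070290.
P(intruder | barking) = 0.070290 / 0.165246 ≈ 0.425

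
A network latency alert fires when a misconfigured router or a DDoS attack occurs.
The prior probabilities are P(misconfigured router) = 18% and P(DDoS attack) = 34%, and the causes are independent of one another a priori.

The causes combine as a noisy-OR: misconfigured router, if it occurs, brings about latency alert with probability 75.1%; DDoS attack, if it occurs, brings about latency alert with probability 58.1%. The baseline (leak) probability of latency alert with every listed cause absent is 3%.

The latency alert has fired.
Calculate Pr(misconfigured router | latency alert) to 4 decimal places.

Under noisy-OR, P(latency alert | causes) = 1 − (1−0.03)·∏(1−qᵢ) over the active causes.
P(latency alert) = 0.03*0.82*0.66 + 0.59357*0.82*0.34 + 0.75847*0.18*0.66 + 0.898799*0.18*0.34 = 0.016236 + 0.165487 + 0.090106 + 0.055006 = 0.326835
The misconfigured router-present share is 0.090106 + 0.055006 = 0.145112.
So P(misconfigured router | latency alert) = 0.145112/0.326835 ≈ 0.4440.

Pr(misconfigured router | latency alert) ≈ 0.4440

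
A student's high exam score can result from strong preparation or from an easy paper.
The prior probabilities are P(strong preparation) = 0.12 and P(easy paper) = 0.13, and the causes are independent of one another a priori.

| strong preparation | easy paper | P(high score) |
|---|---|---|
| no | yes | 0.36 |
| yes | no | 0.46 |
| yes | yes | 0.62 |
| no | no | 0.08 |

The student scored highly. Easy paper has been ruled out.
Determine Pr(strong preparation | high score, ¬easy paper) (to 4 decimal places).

Pr(strong preparation | high score, ¬easy paper) ≈ 0.4395

Enumerate both values of strong preparation and weight by the priors:
  P(high score | ¬easy paper) = 0.08·0.88 + 0.46·0.12
        = 0.070400 + 0.055200 = 0.125600
The terms with strong preparation present sum to 0.055200, so
  P(strong preparation | high score, ¬easy paper) = 0.055200 / 0.125600 ≈ 0.4395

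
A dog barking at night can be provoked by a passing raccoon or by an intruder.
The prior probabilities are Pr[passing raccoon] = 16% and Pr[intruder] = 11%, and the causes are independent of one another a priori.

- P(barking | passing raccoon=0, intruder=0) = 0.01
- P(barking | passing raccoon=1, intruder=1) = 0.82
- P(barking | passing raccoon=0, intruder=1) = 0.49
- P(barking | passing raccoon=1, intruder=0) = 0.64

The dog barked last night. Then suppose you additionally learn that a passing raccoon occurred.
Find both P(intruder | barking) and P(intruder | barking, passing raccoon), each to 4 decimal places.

Weight on intruder=true, given the evidence: 0.045276 + 0.014432 = 0.059708
Denominator P(barking): 0.01*0.84*0.89 + 0.49*0.84*0.11 + 0.64*0.16*0.89 + 0.82*0.16*0.11 = 0.158320
P(intruder | barking) = 0.059708/0.158320 ≈ 0.3771

With the extra evidence:
By total probability over both values of intruder:
  P(barking | passing raccoon) = 0.64*0.89 + 0.82*0.11
        = 0.569600 + 0.090200 = 0.659800
Keeping only the intruder-present terms gives 0.090200, so
  P(intruder | barking, passing raccoon) = 0.090200 / 0.659800 ≈ 0.1367
Conditioning on passing raccoon lowers the posterior on intruder: the classic explaining-away effect in a common-effect structure.

P(intruder | barking) ≈ 0.3771; P(intruder | barking, passing raccoon) ≈ 0.1367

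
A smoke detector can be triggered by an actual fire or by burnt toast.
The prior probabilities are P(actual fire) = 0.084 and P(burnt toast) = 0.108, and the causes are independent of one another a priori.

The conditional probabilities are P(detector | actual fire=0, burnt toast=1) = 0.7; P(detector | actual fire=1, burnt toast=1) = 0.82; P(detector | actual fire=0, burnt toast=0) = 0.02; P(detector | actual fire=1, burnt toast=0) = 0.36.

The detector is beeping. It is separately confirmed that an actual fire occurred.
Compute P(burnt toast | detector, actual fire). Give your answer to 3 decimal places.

P(detector | actual fire) = 0.36·0.892 + 0.82·0.108 = 0.321120 + 0.088560 = 0.409680
The burnt toast-present share is 0.82·0.108 = 0.088560.
Hence the posterior is 0.088560/0.409680 ≈ 0.216.

P(burnt toast | detector, actual fire) ≈ 0.216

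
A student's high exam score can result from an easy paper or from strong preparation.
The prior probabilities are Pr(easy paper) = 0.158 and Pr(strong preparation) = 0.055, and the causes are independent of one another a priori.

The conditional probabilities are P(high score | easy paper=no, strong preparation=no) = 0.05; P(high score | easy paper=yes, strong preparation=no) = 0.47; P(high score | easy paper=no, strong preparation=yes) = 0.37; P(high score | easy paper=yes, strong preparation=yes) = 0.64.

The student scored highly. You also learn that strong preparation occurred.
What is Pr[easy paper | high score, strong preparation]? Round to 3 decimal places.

Pr[easy paper | high score, strong preparation] ≈ 0.245

P(high score | strong preparation) = 0.37·0.842 + 0.64·0.158 = 0.311540 + 0.101120 = 0.412660
Restricting to configurations with easy paper present: 0.64·0.158 = 0.101120.
So P(easy paper | high score, strong preparation) = 0.101120/0.412660 ≈ 0.245.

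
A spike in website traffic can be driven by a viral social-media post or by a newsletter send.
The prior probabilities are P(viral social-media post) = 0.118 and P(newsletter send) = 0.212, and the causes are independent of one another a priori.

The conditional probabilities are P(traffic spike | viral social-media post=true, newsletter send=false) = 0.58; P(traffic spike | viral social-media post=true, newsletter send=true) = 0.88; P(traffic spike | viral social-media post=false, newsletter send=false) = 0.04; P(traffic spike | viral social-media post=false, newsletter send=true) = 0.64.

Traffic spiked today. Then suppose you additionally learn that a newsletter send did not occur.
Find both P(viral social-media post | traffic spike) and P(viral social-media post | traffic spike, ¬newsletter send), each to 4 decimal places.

Enumerate the 4 (viral social-media post, newsletter send) configurations and weight by the priors:
  P(traffic spike) = 0.04·0.882·0.788 + 0.64·0.882·0.212 + 0.58·0.118·0.788 + 0.88·0.118·0.212
        = 0.027801 + 0.119670 + 0.053931 + 0.022014 = 0.223416
Keeping only the viral social-media post-present terms gives 0.075945, so
  P(viral social-media post | traffic spike) = 0.075945 / 0.223416 ≈ 0.3399

With the extra evidence:
Weight on viral social-media post=true, given the evidence: 0.58×0.118 = 0.068440
Normalizer over all consistent configurations: 0.04×0.882 + 0.58×0.118 = 0.103720
Posterior = 0.068440 / 0.103720 ≈ 0.6599
Ruling out newsletter send raises the posterior on viral social-media post — the flip side of explaining away.

P(viral social-media post | traffic spike) ≈ 0.3399; P(viral social-media post | traffic spike, ¬newsletter send) ≈ 0.6599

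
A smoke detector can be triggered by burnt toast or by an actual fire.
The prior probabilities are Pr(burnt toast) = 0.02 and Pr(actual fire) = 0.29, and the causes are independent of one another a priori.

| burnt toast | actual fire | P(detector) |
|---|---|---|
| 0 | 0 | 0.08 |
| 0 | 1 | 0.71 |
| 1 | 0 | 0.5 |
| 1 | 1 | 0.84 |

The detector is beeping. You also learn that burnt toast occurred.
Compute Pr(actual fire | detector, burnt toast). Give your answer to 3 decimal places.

P(detector | burnt toast) = 0.5*0.71 + 0.84*0.29 = 0.355000 + 0.243600 = 0.598600
The actual fire-present share is 0.84*0.29 = 0.243600.
So P(actual fire | detector, burnt toast) = 0.243600/0.598600 ≈ 0.407.

Pr(actual fire | detector, burnt toast) ≈ 0.407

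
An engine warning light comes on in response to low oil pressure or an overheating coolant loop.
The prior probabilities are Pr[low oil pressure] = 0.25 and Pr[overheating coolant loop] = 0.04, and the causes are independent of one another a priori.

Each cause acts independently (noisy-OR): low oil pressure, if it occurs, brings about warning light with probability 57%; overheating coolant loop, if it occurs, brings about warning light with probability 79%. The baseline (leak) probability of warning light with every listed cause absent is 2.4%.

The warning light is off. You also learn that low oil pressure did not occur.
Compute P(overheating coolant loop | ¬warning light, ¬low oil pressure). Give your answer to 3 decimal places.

Under noisy-OR, P(warning light | causes) = 1 − (1−0.024)·∏(1−qᵢ) over the active causes.
For the numerator, keep only overheating coolant loop=true terms: 0.20496·0.04 = 0.008198
Denominator P(¬warning light | ¬low oil pressure): 0.976·0.96 + 0.20496·0.04 = 0.945158
Posterior = 0.008198 / 0.945158 ≈ 0.009

P(overheating coolant loop | ¬warning light, ¬low oil pressure) ≈ 0.009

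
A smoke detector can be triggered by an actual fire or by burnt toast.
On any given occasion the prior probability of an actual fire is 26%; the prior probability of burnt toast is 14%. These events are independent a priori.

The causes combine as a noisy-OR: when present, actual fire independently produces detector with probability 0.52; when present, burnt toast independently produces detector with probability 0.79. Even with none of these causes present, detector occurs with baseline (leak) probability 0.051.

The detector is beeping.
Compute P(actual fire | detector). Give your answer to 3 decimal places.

Under noisy-OR, P(detector | causes) = 1 − (1−0.051)·∏(1−qᵢ) over the active causes.
P(detector) = 0.051*0.74*0.86 + 0.80071*0.74*0.14 + 0.54448*0.26*0.86 + 0.904341*0.26*0.14 = 0.032456 + 0.082954 + 0.121746 + 0.032918 = 0.270074
The actual fire-present share is 0.121746 + 0.032918 = 0.154664.
P(actual fire | detector) = 0.154664 / 0.270074 ≈ 0.573

P(actual fire | detector) ≈ 0.573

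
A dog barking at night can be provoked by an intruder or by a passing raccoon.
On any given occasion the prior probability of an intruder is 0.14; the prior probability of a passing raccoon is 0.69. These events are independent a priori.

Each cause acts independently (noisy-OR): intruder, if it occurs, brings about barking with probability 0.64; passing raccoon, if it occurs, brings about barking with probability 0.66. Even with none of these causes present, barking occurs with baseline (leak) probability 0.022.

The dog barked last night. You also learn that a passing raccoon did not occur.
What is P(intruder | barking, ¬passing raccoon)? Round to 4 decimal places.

P(intruder | barking, ¬passing raccoon) ≈ 0.8274

Under noisy-OR, P(barking | causes) = 1 − (1−0.022)·∏(1−qᵢ) over the active causes.
Enumerate both values of intruder and weight by the priors:
  P(barking | ¬passing raccoon) = 0.022*0.86 + 0.64792*0.14
        = 0.018920 + 0.090709 = 0.109629
Configurations with intruder contribute 0.090709, so
  P(intruder | barking, ¬passing raccoon) = 0.090709 / 0.109629 ≈ 0.8274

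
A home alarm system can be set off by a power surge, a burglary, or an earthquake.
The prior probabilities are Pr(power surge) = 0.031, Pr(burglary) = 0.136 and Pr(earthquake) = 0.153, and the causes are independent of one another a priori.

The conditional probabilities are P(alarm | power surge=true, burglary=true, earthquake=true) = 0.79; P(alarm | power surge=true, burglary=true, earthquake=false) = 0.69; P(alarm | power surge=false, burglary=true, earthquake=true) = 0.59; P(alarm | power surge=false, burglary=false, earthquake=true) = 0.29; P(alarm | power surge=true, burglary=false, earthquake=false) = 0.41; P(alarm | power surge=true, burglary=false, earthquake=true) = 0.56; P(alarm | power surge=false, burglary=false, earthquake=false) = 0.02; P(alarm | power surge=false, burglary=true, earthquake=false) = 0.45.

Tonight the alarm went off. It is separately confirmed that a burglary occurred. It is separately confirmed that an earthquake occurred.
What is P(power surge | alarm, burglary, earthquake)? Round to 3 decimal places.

Weight on power surge=true, given the evidence: 0.79*0.031 = 0.024490
Normalizer over all consistent configurations: 0.59*0.969 + 0.79*0.031 = 0.596200
Posterior = 0.024490 / 0.596200 ≈ 0.041

P(power surge | alarm, burglary, earthquake) ≈ 0.041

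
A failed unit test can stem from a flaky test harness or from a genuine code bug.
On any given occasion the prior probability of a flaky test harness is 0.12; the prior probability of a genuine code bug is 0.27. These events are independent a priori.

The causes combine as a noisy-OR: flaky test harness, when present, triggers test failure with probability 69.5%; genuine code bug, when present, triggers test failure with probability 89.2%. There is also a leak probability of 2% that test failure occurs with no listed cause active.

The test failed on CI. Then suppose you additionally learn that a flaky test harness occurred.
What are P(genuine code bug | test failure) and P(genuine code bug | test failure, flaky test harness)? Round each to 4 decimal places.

P(genuine code bug | test failure) ≈ 0.7665; P(genuine code bug | test failure, flaky test harness) ≈ 0.3380

Under noisy-OR, P(test failure | causes) = 1 − (1−0.02)·∏(1−qᵢ) over the active causes.
For the numerator, keep only genuine code bug=true terms: 0.212452 + 0.031354 = 0.243806
Denominator P(test failure): 0.02·0.88·0.73 + 0.89416·0.88·0.27 + 0.7011·0.12·0.73 + 0.967719·0.12·0.27 = 0.318070
Posterior = 0.243806 / 0.318070 ≈ 0.7665

With the extra evidence:
P(test failure | flaky test harness) = 0.7011×0.73 + 0.967719×0.27 = 0.511803 + 0.261284 = 0.773087
Restricting to configurations with genuine code bug present: 0.967719×0.27 = 0.261284.
So P(genuine code bug | test failure, flaky test harness) = 0.261284/0.773087 ≈ 0.3380.
This is intercausal reasoning (explaining away): once flaky test harness accounts for the test failure, genuine code bug becomes less likely.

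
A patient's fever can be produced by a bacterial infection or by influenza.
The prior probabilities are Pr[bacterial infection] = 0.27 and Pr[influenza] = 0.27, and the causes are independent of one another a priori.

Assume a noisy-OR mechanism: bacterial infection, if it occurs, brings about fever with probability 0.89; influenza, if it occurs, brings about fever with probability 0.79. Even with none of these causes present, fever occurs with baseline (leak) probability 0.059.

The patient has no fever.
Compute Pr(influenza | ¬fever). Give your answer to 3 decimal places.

Pr(influenza | ¬fever) ≈ 0.072

Under noisy-OR, P(fever | causes) = 1 − (1−0.059)·∏(1−qᵢ) over the active causes.
Sum P(¬fever|·) weighted by the priors over the 4 (bacterial infection, influenza) configurations:
  P(¬fever) = 0.941×0.73×0.73 + 0.19761×0.73×0.27 + 0.10351×0.27×0.73 + 0.021737×0.27×0.27
        = 0.501459 + 0.038949 + 0.020402 + 0.001585 = 0.562395
The terms with influenza present sum to 0.040534, so
  P(influenza | ¬fever) = 0.040534 / 0.562395 ≈ 0.072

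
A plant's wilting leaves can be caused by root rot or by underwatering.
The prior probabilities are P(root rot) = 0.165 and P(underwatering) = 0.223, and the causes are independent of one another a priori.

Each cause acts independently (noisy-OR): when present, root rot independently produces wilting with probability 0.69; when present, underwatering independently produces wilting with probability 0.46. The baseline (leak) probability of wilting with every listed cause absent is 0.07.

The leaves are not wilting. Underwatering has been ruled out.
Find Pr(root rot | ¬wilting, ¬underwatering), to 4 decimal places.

Pr(root rot | ¬wilting, ¬underwatering) ≈ 0.0577

Under noisy-OR, P(wilting | causes) = 1 − (1−0.07)·∏(1−qᵢ) over the active causes.
For the numerator, keep only root rot=true terms: 0.2883·0.165 = 0.047570
Normalizer over all consistent configurations: 0.93·0.835 + 0.2883·0.165 = 0.824120
Posterior = 0.047570 / 0.824120 ≈ 0.0577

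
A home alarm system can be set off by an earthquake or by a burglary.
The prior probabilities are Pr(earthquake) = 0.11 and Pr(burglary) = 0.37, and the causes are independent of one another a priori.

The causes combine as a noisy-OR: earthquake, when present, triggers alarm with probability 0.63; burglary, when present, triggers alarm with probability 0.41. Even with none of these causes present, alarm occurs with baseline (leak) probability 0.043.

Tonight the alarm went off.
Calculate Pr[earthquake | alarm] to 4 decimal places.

Under noisy-OR, P(alarm | causes) = 1 − (1−0.043)·∏(1−qᵢ) over the active causes.
For the numerator, keep only earthquake=true terms: 0.044762 + 0.032197 = 0.076959
Normalizer over all consistent configurations: 0.043*0.89*0.63 + 0.43537*0.89*0.37 + 0.64591*0.11*0.63 + 0.791087*0.11*0.37 = 0.244436
Posterior = 0.076959 / 0.244436 ≈ 0.3148

Pr[earthquake | alarm] ≈ 0.3148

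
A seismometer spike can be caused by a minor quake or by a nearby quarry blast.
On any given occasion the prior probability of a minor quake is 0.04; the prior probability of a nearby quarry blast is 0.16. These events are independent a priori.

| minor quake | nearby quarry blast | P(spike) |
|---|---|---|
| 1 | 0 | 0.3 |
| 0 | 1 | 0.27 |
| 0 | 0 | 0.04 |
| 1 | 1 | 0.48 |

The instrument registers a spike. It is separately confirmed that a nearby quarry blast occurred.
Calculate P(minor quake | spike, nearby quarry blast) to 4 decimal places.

P(minor quake | spike, nearby quarry blast) ≈ 0.0690

P(spike | nearby quarry blast) = 0.27×0.96 + 0.48×0.04 = 0.259200 + 0.019200 = 0.278400
Of this, 0.019200 comes from 0.48×0.04 (the minor quake=true cases).
Hence the posterior is 0.019200/0.278400 ≈ 0.0690.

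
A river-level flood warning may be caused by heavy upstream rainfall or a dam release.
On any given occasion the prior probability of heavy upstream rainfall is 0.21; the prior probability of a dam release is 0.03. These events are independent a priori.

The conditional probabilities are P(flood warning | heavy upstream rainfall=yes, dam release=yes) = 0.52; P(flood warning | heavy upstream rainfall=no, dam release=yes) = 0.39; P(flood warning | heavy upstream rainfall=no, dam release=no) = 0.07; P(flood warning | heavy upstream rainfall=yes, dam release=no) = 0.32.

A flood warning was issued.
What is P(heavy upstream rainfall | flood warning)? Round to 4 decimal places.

By total probability over the 4 (heavy upstream rainfall, dam release) configurations:
  P(flood warning) = 0.07·0.79·0.97 + 0.39·0.79·0.03 + 0.32·0.21·0.97 + 0.52·0.21·0.03
        = 0.053641 + 0.009243 + 0.065184 + 0.003276 = 0.131344
The terms with heavy upstream rainfall present sum to 0.068460, so
  P(heavy upstream rainfall | flood warning) = 0.068460 / 0.131344 ≈ 0.5212

P(heavy upstream rainfall | flood warning) ≈ 0.5212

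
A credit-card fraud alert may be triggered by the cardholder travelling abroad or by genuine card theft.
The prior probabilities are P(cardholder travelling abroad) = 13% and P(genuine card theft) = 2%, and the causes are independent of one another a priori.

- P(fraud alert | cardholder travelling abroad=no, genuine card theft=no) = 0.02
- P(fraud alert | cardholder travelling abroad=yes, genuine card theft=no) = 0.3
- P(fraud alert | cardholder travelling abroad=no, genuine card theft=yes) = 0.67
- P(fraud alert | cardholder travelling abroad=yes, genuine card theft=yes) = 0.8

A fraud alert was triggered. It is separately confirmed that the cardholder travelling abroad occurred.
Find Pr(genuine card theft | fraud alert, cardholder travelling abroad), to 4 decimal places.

Pr(genuine card theft | fraud alert, cardholder travelling abroad) ≈ 0.0516

For the numerator, keep only genuine card theft=true terms: 0.8*0.02 = 0.016000
Normalizer over all consistent configurations: 0.3*0.98 + 0.8*0.02 = 0.310000
P(genuine card theft | fraud alert, cardholder travelling abroad) = 0.016000/0.310000 ≈ 0.0516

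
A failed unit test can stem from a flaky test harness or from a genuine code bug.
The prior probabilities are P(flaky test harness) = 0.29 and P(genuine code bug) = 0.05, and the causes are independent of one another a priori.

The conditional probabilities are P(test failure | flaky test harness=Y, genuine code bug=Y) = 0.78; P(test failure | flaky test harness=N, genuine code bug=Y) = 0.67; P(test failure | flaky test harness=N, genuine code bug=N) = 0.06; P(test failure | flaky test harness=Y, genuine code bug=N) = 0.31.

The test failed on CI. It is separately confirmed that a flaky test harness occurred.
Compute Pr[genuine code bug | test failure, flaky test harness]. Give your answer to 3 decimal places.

Pr[genuine code bug | test failure, flaky test harness] ≈ 0.117

Sum P(test failure|·) weighted by the priors over both values of genuine code bug:
  P(test failure | flaky test harness) = 0.31*0.95 + 0.78*0.05
        = 0.294500 + 0.039000 = 0.333500
The terms with genuine code bug present sum to 0.039000, so
  P(genuine code bug | test failure, flaky test harness) = 0.039000 / 0.333500 ≈ 0.117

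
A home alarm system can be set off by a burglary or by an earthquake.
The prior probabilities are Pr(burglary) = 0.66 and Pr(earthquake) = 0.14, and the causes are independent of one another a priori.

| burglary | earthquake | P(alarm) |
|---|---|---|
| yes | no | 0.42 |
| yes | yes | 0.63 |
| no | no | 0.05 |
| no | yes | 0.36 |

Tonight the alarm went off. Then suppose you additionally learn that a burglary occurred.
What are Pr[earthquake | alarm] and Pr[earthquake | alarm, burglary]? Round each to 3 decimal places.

Enumerate the 4 (burglary, earthquake) configurations and weight by the priors:
  P(alarm) = 0.05·0.34·0.86 + 0.36·0.34·0.14 + 0.42·0.66·0.86 + 0.63·0.66·0.14
        = 0.014620 + 0.017136 + 0.238392 + 0.058212 = 0.328360
Keeping only the earthquake-present terms gives 0.075348, so
  P(earthquake | alarm) = 0.075348 / 0.328360 ≈ 0.229

Now also conditioning on burglary=true:
P(alarm | burglary) = 0.42·0.86 + 0.63·0.14 = 0.361200 + 0.088200 = 0.449400
Restricting to configurations with earthquake present: 0.63·0.14 = 0.088200.
So P(earthquake | alarm, burglary) = 0.088200/0.449400 ≈ 0.196.
Conditioning on burglary lowers the posterior on earthquake: the classic explaining-away effect in a common-effect structure.

Pr[earthquake | alarm] ≈ 0.229; Pr[earthquake | alarm, burglary] ≈ 0.196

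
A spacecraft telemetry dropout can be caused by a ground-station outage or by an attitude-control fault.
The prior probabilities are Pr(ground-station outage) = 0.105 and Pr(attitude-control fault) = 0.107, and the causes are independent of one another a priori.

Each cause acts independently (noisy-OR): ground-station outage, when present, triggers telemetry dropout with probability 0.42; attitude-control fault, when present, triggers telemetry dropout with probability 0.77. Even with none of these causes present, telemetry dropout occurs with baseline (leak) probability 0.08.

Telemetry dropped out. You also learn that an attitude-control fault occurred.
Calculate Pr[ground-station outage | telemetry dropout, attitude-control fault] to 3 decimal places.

Pr[ground-station outage | telemetry dropout, attitude-control fault] ≈ 0.115

Under noisy-OR, P(telemetry dropout | causes) = 1 − (1−0.08)·∏(1−qᵢ) over the active causes.
P(telemetry dropout | attitude-control fault) = 0.7884*0.895 + 0.877272*0.105 = 0.705618 + 0.092114 = 0.797732
The ground-station outage-present share is 0.877272*0.105 = 0.092114.
Hence the posterior is 0.092114/0.797732 ≈ 0.115.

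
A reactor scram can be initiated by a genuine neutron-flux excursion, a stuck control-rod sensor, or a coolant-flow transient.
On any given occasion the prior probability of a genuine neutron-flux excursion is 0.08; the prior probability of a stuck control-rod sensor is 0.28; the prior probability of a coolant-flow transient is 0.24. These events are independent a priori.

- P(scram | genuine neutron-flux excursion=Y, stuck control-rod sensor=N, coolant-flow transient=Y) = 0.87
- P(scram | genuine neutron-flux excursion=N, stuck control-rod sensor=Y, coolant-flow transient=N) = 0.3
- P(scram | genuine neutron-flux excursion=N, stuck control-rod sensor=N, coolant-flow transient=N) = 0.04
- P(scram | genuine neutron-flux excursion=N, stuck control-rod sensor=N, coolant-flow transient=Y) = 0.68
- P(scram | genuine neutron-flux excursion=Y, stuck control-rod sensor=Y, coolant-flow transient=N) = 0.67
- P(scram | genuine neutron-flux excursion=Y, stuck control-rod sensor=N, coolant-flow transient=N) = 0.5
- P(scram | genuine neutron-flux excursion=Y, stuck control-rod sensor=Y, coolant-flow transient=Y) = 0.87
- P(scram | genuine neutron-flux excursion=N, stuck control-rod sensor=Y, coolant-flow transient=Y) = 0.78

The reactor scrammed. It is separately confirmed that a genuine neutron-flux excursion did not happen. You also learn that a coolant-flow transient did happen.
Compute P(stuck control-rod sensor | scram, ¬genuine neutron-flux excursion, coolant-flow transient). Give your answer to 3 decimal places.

For the numerator, keep only stuck control-rod sensor=true terms: 0.78·0.28 = 0.218400
Denominator P(scram | ¬genuine neutron-flux excursion, coolant-flow transient): 0.68·0.72 + 0.78·0.28 = 0.708000
Posterior = 0.218400 / 0.708000 ≈ 0.308

P(stuck control-rod sensor | scram, ¬genuine neutron-flux excursion, coolant-flow transient) ≈ 0.308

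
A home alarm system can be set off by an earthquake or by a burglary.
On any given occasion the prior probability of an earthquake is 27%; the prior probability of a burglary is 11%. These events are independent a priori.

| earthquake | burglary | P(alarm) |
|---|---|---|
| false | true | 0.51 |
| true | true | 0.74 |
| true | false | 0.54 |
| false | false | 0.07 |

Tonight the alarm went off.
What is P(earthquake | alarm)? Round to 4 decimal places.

Sum P(alarm|·) weighted by the priors over the 4 (earthquake, burglary) configurations:
  P(alarm) = 0.07×0.73×0.89 + 0.51×0.73×0.11 + 0.54×0.27×0.89 + 0.74×0.27×0.11
        = 0.045479 + 0.040953 + 0.129762 + 0.021978 = 0.238172
The terms with earthquake present sum to 0.151740, so
  P(earthquake | alarm) = 0.151740 / 0.238172 ≈ 0.6371

P(earthquake | alarm) ≈ 0.6371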